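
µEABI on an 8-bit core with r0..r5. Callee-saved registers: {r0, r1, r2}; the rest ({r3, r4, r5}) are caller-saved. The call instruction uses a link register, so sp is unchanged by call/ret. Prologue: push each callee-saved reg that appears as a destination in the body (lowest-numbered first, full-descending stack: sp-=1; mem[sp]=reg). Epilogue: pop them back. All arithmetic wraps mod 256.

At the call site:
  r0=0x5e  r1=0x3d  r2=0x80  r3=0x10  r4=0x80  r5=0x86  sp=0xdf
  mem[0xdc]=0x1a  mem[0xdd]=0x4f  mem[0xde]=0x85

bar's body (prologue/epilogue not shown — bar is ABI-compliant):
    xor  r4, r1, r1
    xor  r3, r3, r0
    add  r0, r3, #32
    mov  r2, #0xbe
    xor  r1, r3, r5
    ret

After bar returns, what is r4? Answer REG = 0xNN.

REG = 0x00

prologue: push r0 → mem[0xde]=0x5e, sp=0xde
prologue: push r1 → mem[0xdd]=0x3d, sp=0xdd
prologue: push r2 → mem[0xdc]=0x80, sp=0xdc
body[0] xor  r4, r1, r1 → r4=0x00
body[1] xor  r3, r3, r0 → r3=0x4e
body[2] add  r0, r3, #32 → r0=0x6e
body[3] mov  r2, #0xbe → r2=0xbe
body[4] xor  r1, r3, r5 → r1=0xc8
epilogue: pop r2=0x80, sp=0xdd
epilogue: pop r1=0x3d, sp=0xde
epilogue: pop r0=0x5e, sp=0xdf
r4 is caller-saved → body value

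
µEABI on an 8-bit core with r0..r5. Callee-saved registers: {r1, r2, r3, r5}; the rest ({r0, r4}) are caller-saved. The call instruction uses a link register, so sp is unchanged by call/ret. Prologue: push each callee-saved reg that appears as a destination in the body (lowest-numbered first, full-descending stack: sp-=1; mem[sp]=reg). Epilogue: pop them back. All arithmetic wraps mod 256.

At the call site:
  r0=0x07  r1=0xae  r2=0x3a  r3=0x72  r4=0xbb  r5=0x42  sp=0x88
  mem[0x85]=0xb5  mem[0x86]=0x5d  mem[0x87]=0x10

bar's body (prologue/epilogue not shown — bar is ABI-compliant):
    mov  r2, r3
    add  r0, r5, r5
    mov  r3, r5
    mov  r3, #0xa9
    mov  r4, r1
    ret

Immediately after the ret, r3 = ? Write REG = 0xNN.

REG = 0x72

prologue: push r2 -> mem[0x87]=0x3a, sp=0x87
prologue: push r3 -> mem[0x86]=0x72, sp=0x86
body[0] mov  r2, r3 -> r2=0x72
body[1] add  r0, r5, r5 -> r0=0x84
body[2] mov  r3, r5 -> r3=0x42
body[3] mov  r3, #0xa9 -> r3=0xa9
body[4] mov  r4, r1 -> r4=0xae
epilogue: pop r3=0x72, sp=0x87
epilogue: pop r2=0x3a, sp=0x88
r3 is callee-saved -> restored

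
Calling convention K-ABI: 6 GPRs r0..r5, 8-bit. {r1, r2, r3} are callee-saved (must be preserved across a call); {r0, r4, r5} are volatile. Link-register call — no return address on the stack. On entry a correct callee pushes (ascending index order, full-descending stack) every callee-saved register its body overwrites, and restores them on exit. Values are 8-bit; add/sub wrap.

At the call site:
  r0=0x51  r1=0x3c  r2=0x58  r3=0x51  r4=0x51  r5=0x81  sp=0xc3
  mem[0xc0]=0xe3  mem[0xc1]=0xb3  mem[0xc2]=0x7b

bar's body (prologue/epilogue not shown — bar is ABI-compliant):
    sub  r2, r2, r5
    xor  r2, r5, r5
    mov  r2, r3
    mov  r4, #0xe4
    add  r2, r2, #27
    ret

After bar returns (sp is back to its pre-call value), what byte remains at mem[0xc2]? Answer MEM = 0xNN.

MEM = 0x58

prologue: push r2 → mem[0xc2]=0x58, sp=0xc2
body[0] sub  r2, r2, r5 → r2=0xd7
body[1] xor  r2, r5, r5 → r2=0x00
body[2] mov  r2, r3 → r2=0x51
body[3] mov  r4, #0xe4 → r4=0xe4
body[4] add  r2, r2, #27 → r2=0x6c
epilogue: pop r2=0x58, sp=0xc3
prologue pushed ['r2'] at ['0xc2']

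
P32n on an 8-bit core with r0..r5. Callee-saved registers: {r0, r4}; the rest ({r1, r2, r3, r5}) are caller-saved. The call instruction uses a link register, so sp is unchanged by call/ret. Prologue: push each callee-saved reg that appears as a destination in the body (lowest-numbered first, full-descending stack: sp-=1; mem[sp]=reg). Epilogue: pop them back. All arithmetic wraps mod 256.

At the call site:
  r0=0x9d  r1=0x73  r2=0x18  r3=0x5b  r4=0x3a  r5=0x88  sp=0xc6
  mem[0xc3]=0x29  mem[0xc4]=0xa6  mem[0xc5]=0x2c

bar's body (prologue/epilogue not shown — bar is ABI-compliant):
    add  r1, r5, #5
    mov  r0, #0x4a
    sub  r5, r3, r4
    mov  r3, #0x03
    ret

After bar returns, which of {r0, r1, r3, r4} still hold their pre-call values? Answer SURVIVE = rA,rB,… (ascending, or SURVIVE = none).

prologue: push r0 -> mem[0xc5]=0x9d, sp=0xc5
body[0] add  r1, r5, #5 -> r1=0x8d
body[1] mov  r0, #0x4a -> r0=0x4a
body[2] sub  r5, r3, r4 -> r5=0x21
body[3] mov  r3, #0x03 -> r3=0x03
epilogue: pop r0=0x9d, sp=0xc6
r0: callee-saved, written=True
r1: caller-saved, written=True
r3: caller-saved, written=True
r4: callee-saved, written=False

SURVIVE = r0,r4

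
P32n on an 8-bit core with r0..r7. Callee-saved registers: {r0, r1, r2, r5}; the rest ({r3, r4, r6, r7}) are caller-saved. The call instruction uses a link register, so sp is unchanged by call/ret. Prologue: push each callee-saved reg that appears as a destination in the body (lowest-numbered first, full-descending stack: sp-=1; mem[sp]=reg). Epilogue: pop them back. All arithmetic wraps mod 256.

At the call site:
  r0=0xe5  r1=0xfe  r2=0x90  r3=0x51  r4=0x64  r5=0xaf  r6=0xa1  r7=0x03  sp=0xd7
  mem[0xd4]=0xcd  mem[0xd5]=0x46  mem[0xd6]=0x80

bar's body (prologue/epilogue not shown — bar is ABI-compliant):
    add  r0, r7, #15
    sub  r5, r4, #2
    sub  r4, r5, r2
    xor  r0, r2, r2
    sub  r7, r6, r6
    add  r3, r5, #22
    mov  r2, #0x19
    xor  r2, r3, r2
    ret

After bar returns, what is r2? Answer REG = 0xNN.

REG = 0x90

prologue: push r0 → mem[0xd6]=0xe5, sp=0xd6
prologue: push r2 → mem[0xd5]=0x90, sp=0xd5
prologue: push r5 → mem[0xd4]=0xaf, sp=0xd4
body[0] add  r0, r7, #15 → r0=0x12
body[1] sub  r5, r4, #2 → r5=0x62
body[2] sub  r4, r5, r2 → r4=0xd2
body[3] xor  r0, r2, r2 → r0=0x00
body[4] sub  r7, r6, r6 → r7=0x00
body[5] add  r3, r5, #22 → r3=0x78
body[6] mov  r2, #0x19 → r2=0x19
body[7] xor  r2, r3, r2 → r2=0x61
epilogue: pop r5=0xaf, sp=0xd5
epilogue: pop r2=0x90, sp=0xd6
epilogue: pop r0=0xe5, sp=0xd7
r2 is callee-saved → restored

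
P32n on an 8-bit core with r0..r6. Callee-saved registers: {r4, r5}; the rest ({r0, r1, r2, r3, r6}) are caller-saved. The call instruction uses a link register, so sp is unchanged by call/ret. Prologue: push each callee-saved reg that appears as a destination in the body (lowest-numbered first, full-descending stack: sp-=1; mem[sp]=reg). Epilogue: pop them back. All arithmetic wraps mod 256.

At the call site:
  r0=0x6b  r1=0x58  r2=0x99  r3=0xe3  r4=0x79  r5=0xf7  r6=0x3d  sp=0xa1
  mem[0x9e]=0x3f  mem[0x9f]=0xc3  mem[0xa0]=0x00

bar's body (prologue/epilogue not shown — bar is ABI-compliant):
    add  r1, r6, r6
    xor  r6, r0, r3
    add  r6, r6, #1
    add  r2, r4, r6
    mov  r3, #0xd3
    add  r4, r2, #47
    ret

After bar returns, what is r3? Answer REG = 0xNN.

prologue: push r4 -> mem[0xa0]=0x79, sp=0xa0
body[0] add  r1, r6, r6 -> r1=0x7a
body[1] xor  r6, r0, r3 -> r6=0x88
body[2] add  r6, r6, #1 -> r6=0x89
body[3] add  r2, r4, r6 -> r2=0x02
body[4] mov  r3, #0xd3 -> r3=0xd3
body[5] add  r4, r2, #47 -> r4=0x31
epilogue: pop r4=0x79, sp=0xa1
r3 is caller-saved -> body value

REG = 0xd3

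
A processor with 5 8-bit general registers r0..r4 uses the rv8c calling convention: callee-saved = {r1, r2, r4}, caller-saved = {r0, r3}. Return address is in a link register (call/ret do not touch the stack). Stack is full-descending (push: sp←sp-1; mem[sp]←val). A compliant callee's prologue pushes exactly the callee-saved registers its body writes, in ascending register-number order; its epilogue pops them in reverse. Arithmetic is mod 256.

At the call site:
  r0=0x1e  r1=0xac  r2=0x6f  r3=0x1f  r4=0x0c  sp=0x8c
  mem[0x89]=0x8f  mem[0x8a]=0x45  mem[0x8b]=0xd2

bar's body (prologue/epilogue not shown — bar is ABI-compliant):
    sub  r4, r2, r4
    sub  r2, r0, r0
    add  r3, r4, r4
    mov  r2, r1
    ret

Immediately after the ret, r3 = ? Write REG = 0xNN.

REG = 0xc6

prologue: push r2 → mem[0x8b]=0x6f, sp=0x8b
prologue: push r4 → mem[0x8a]=0x0c, sp=0x8a
body[0] sub  r4, r2, r4 → r4=0x63
body[1] sub  r2, r0, r0 → r2=0x00
body[2] add  r3, r4, r4 → r3=0xc6
body[3] mov  r2, r1 → r2=0xac
epilogue: pop r4=0x0c, sp=0x8b
epilogue: pop r2=0x6f, sp=0x8c
r3 is caller-saved → body value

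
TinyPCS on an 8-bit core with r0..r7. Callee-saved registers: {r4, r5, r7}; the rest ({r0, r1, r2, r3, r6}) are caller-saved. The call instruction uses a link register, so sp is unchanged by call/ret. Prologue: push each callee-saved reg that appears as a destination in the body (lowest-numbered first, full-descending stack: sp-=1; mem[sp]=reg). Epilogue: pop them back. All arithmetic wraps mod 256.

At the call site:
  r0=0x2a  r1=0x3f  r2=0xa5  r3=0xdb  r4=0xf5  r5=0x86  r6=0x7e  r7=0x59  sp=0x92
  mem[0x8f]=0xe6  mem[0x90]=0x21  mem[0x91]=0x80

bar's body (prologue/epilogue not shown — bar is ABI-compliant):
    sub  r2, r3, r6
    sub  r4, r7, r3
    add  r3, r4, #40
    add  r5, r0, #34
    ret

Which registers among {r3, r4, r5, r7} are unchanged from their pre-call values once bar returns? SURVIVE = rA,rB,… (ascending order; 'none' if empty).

SURVIVE = r4,r5,r7

prologue: push r4 -> mem[0x91]=0xf5, sp=0x91
prologue: push r5 -> mem[0x90]=0x86, sp=0x90
body[0] sub  r2, r3, r6 -> r2=0x5d
body[1] sub  r4, r7, r3 -> r4=0x7e
body[2] add  r3, r4, #40 -> r3=0xa6
body[3] add  r5, r0, #34 -> r5=0x4c
epilogue: pop r5=0x86, sp=0x91
epilogue: pop r4=0xf5, sp=0x92
r3: caller-saved, written=True
r4: callee-saved, written=True
r5: callee-saved, written=True
r7: callee-saved, written=False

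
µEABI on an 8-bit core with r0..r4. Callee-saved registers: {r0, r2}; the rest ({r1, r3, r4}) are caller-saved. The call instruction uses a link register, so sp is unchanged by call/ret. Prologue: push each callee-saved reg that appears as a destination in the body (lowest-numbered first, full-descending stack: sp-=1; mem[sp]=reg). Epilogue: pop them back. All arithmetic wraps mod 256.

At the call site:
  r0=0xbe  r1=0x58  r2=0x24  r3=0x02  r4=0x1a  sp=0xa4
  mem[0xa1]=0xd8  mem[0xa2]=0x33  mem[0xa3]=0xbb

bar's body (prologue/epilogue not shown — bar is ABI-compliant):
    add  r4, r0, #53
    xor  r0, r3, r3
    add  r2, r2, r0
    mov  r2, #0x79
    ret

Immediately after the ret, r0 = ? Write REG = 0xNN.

prologue: push r0 -> mem[0xa3]=0xbe, sp=0xa3
prologue: push r2 -> mem[0xa2]=0x24, sp=0xa2
body[0] add  r4, r0, #53 -> r4=0xf3
body[1] xor  r0, r3, r3 -> r0=0x00
body[2] add  r2, r2, r0 -> r2=0x24
body[3] mov  r2, #0x79 -> r2=0x79
epilogue: pop r2=0x24, sp=0xa3
epilogue: pop r0=0xbe, sp=0xa4
r0 is callee-saved -> restored

REG = 0xbe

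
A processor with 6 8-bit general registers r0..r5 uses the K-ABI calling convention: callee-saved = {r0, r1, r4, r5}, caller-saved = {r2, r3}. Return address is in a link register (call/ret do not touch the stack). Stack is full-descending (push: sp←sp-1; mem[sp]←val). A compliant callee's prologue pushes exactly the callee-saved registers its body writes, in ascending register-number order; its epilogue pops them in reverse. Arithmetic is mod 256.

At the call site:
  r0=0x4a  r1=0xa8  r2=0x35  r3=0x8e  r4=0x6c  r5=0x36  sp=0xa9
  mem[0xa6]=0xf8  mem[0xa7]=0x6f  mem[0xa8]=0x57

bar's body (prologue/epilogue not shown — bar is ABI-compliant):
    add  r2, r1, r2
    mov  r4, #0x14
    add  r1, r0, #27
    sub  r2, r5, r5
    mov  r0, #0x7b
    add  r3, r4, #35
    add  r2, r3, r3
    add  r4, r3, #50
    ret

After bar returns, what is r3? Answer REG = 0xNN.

REG = 0x37

prologue: push r0 → mem[0xa8]=0x4a, sp=0xa8
prologue: push r1 → mem[0xa7]=0xa8, sp=0xa7
prologue: push r4 → mem[0xa6]=0x6c, sp=0xa6
body[0] add  r2, r1, r2 → r2=0xdd
body[1] mov  r4, #0x14 → r4=0x14
body[2] add  r1, r0, #27 → r1=0x65
body[3] sub  r2, r5, r5 → r2=0x00
body[4] mov  r0, #0x7b → r0=0x7b
body[5] add  r3, r4, #35 → r3=0x37
body[6] add  r2, r3, r3 → r2=0x6e
body[7] add  r4, r3, #50 → r4=0x69
epilogue: pop r4=0x6c, sp=0xa7
epilogue: pop r1=0xa8, sp=0xa8
epilogue: pop r0=0x4a, sp=0xa9
r3 is caller-saved → body value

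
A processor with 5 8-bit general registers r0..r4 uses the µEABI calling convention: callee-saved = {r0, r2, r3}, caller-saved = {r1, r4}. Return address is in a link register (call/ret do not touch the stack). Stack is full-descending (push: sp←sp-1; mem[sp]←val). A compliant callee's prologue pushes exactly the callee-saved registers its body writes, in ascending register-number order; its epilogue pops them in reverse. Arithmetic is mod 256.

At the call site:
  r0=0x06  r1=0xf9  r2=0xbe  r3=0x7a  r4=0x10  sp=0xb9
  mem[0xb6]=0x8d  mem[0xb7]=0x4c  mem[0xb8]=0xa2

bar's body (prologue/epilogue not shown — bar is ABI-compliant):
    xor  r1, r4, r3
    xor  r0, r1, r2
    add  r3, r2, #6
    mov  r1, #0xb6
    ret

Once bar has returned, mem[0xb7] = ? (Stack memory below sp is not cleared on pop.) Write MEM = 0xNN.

prologue: push r0 → mem[0xb8]=0x06, sp=0xb8
prologue: push r3 → mem[0xb7]=0x7a, sp=0xb7
body[0] xor  r1, r4, r3 → r1=0x6a
body[1] xor  r0, r1, r2 → r0=0xd4
body[2] add  r3, r2, #6 → r3=0xc4
body[3] mov  r1, #0xb6 → r1=0xb6
epilogue: pop r3=0x7a, sp=0xb8
epilogue: pop r0=0x06, sp=0xb9
prologue pushed ['r0', 'r3'] at ['0xb8', '0xb7']

MEM = 0x7a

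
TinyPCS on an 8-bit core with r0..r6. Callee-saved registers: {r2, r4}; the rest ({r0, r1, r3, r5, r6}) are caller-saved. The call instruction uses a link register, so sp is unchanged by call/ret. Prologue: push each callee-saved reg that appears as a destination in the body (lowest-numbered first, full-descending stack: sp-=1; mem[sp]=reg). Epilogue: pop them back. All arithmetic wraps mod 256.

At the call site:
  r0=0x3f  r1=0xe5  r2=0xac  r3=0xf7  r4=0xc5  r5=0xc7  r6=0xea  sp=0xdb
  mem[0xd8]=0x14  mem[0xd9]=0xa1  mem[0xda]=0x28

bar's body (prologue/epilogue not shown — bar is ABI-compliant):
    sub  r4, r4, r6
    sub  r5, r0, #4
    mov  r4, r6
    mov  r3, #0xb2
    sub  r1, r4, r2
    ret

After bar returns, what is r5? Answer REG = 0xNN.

REG = 0x3b

prologue: push r4 → mem[0xda]=0xc5, sp=0xda
body[0] sub  r4, r4, r6 → r4=0xdb
body[1] sub  r5, r0, #4 → r5=0x3b
body[2] mov  r4, r6 → r4=0xea
body[3] mov  r3, #0xb2 → r3=0xb2
body[4] sub  r1, r4, r2 → r1=0x3e
epilogue: pop r4=0xc5, sp=0xdb
r5 is caller-saved → body value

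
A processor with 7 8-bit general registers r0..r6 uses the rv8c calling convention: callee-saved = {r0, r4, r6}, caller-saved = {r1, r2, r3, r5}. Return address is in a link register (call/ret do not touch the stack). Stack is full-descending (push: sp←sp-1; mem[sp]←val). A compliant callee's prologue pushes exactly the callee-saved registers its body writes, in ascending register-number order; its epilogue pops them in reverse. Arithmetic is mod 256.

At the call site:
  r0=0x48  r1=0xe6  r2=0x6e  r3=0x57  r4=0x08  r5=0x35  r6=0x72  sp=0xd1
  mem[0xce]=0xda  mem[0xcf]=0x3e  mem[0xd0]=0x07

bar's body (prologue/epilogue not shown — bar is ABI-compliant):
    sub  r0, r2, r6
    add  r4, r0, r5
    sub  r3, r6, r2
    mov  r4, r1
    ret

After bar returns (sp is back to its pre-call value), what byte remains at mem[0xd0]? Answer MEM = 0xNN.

MEM = 0x48

prologue: push r0 → mem[0xd0]=0x48, sp=0xd0
prologue: push r4 → mem[0xcf]=0x08, sp=0xcf
body[0] sub  r0, r2, r6 → r0=0xfc
body[1] add  r4, r0, r5 → r4=0x31
body[2] sub  r3, r6, r2 → r3=0x04
body[3] mov  r4, r1 → r4=0xe6
epilogue: pop r4=0x08, sp=0xd0
epilogue: pop r0=0x48, sp=0xd1
prologue pushed ['r0', 'r4'] at ['0xd0', '0xcf']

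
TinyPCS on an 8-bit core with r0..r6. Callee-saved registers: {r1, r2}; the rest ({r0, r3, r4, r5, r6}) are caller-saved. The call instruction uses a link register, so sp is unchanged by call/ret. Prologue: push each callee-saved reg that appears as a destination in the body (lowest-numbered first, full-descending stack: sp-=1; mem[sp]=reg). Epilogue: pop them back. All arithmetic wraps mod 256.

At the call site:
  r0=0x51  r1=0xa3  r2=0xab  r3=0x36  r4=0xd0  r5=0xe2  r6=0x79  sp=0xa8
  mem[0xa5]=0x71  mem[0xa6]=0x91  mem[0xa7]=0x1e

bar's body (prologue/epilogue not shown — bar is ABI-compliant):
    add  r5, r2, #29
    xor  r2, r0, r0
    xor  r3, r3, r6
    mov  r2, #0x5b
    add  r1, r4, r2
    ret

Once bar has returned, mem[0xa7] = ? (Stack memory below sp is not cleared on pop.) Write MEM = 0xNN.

prologue: push r1 -> mem[0xa7]=0xa3, sp=0xa7
prologue: push r2 -> mem[0xa6]=0xab, sp=0xa6
body[0] add  r5, r2, #29 -> r5=0xc8
body[1] xor  r2, r0, r0 -> r2=0x00
body[2] xor  r3, r3, r6 -> r3=0x4f
body[3] mov  r2, #0x5b -> r2=0x5b
body[4] add  r1, r4, r2 -> r1=0x2b
epilogue: pop r2=0xab, sp=0xa7
epilogue: pop r1=0xa3, sp=0xa8
prologue pushed ['r1', 'r2'] at ['0xa7', '0xa6']

MEM = 0xa3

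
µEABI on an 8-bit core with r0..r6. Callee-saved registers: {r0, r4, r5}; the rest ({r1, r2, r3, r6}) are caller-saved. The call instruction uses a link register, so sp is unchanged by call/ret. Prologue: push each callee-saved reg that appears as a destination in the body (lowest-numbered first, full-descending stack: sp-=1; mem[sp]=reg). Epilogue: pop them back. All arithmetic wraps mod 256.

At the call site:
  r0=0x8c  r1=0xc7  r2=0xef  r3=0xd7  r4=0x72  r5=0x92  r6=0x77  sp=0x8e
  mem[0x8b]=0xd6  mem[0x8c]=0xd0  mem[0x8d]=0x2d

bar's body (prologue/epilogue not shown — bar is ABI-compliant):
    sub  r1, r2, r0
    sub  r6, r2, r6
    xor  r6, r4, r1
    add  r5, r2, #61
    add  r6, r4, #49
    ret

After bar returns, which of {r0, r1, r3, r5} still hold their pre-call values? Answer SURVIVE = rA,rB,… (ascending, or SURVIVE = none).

SURVIVE = r0,r3,r5

prologue: push r5 -> mem[0x8d]=0x92, sp=0x8d
body[0] sub  r1, r2, r0 -> r1=0x63
body[1] sub  r6, r2, r6 -> r6=0x78
body[2] xor  r6, r4, r1 -> r6=0x11
body[3] add  r5, r2, #61 -> r5=0x2c
body[4] add  r6, r4, #49 -> r6=0xa3
epilogue: pop r5=0x92, sp=0x8e
r0: callee-saved, written=False
r1: caller-saved, written=True
r3: caller-saved, written=False
r5: callee-saved, written=True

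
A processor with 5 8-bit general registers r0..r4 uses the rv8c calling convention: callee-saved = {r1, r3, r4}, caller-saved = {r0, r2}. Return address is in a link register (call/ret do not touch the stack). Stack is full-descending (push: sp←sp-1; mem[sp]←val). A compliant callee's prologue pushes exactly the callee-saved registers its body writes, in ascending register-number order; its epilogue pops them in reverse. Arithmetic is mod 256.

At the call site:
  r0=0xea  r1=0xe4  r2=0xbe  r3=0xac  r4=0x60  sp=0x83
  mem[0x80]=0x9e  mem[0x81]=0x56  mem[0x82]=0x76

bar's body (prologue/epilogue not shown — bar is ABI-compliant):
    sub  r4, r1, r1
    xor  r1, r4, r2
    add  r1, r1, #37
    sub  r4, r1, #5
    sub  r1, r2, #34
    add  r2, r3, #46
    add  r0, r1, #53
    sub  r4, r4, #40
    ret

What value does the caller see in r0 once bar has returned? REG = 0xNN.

prologue: push r1 -> mem[0x82]=0xe4, sp=0x82
prologue: push r4 -> mem[0x81]=0x60, sp=0x81
body[0] sub  r4, r1, r1 -> r4=0x00
body[1] xor  r1, r4, r2 -> r1=0xbe
body[2] add  r1, r1, #37 -> r1=0xe3
body[3] sub  r4, r1, #5 -> r4=0xde
body[4] sub  r1, r2, #34 -> r1=0x9c
body[5] add  r2, r3, #46 -> r2=0xda
body[6] add  r0, r1, #53 -> r0=0xd1
body[7] sub  r4, r4, #40 -> r4=0xb6
epilogue: pop r4=0x60, sp=0x82
epilogue: pop r1=0xe4, sp=0x83
r0 is caller-saved -> body value

REG = 0xd1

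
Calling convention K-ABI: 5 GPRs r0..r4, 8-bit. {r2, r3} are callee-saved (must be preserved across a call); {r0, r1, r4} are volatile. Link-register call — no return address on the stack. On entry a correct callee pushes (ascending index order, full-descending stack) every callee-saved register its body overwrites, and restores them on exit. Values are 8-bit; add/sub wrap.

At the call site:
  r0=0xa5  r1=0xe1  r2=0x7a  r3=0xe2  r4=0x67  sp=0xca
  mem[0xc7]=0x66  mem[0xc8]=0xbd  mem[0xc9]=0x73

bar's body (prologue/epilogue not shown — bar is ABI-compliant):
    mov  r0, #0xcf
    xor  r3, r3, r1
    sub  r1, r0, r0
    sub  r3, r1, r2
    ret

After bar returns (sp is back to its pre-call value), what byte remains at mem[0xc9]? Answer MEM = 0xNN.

prologue: push r3 → mem[0xc9]=0xe2, sp=0xc9
body[0] mov  r0, #0xcf → r0=0xcf
body[1] xor  r3, r3, r1 → r3=0x03
body[2] sub  r1, r0, r0 → r1=0x00
body[3] sub  r3, r1, r2 → r3=0x86
epilogue: pop r3=0xe2, sp=0xca
prologue pushed ['r3'] at ['0xc9']

MEM = 0xe2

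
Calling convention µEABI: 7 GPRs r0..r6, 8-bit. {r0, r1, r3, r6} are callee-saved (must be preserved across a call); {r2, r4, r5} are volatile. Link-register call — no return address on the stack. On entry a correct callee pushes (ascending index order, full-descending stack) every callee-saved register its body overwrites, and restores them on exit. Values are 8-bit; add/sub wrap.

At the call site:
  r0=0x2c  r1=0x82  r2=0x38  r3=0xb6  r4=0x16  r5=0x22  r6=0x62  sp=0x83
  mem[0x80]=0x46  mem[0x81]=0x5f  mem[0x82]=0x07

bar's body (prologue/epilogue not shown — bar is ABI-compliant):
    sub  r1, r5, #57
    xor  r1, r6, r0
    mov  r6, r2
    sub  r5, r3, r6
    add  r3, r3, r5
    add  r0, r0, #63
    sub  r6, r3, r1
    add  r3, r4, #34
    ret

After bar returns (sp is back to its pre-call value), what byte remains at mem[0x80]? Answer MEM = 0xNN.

prologue: push r0 → mem[0x82]=0x2c, sp=0x82
prologue: push r1 → mem[0x81]=0x82, sp=0x81
prologue: push r3 → mem[0x80]=0xb6, sp=0x80
prologue: push r6 → mem[0x7f]=0x62, sp=0x7f
body[0] sub  r1, r5, #57 → r1=0xe9
body[1] xor  r1, r6, r0 → r1=0x4e
body[2] mov  r6, r2 → r6=0x38
body[3] sub  r5, r3, r6 → r5=0x7e
body[4] add  r3, r3, r5 → r3=0x34
body[5] add  r0, r0, #63 → r0=0x6b
body[6] sub  r6, r3, r1 → r6=0xe6
body[7] add  r3, r4, #34 → r3=0x38
epilogue: pop r6=0x62, sp=0x80
epilogue: pop r3=0xb6, sp=0x81
epilogue: pop r1=0x82, sp=0x82
epilogue: pop r0=0x2c, sp=0x83
prologue pushed ['r0', 'r1', 'r3', 'r6'] at ['0x82', '0x81', '0x80', '0x7f']

MEM = 0xb6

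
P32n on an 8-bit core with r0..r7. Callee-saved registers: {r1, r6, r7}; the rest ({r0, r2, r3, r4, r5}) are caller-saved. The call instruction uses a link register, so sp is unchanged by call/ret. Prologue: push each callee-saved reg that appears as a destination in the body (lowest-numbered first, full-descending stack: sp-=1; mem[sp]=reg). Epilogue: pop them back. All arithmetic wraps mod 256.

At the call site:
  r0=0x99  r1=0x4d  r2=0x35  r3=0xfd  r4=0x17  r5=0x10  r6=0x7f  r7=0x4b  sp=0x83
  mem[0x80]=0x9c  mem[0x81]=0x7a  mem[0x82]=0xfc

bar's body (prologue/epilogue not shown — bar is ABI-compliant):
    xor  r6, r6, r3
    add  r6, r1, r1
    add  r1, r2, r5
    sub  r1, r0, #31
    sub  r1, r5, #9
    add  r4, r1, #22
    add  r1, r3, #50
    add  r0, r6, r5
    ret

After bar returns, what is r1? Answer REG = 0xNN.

prologue: push r1 -> mem[0x82]=0x4d, sp=0x82
prologue: push r6 -> mem[0x81]=0x7f, sp=0x81
body[0] xor  r6, r6, r3 -> r6=0x82
body[1] add  r6, r1, r1 -> r6=0x9a
body[2] add  r1, r2, r5 -> r1=0x45
body[3] sub  r1, r0, #31 -> r1=0x7a
body[4] sub  r1, r5, #9 -> r1=0x07
body[5] add  r4, r1, #22 -> r4=0x1d
body[6] add  r1, r3, #50 -> r1=0x2f
body[7] add  r0, r6, r5 -> r0=0xaa
epilogue: pop r6=0x7f, sp=0x82
epilogue: pop r1=0x4d, sp=0x83
r1 is callee-saved -> restored

REG = 0x4d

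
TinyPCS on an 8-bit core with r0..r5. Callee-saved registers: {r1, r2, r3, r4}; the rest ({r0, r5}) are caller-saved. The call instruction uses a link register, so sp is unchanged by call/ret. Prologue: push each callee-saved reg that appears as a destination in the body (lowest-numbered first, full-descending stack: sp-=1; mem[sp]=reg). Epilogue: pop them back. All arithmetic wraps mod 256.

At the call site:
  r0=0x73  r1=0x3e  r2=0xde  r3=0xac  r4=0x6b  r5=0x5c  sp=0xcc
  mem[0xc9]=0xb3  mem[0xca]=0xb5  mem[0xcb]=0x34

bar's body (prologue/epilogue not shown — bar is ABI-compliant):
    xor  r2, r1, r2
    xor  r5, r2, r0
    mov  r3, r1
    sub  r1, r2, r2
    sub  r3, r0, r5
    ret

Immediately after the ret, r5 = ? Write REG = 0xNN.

REG = 0x93

prologue: push r1 -> mem[0xcb]=0x3e, sp=0xcb
prologue: push r2 -> mem[0xca]=0xde, sp=0xca
prologue: push r3 -> mem[0xc9]=0xac, sp=0xc9
body[0] xor  r2, r1, r2 -> r2=0xe0
body[1] xor  r5, r2, r0 -> r5=0x93
body[2] mov  r3, r1 -> r3=0x3e
body[3] sub  r1, r2, r2 -> r1=0x00
body[4] sub  r3, r0, r5 -> r3=0xe0
epilogue: pop r3=0xac, sp=0xca
epilogue: pop r2=0xde, sp=0xcb
epilogue: pop r1=0x3e, sp=0xcc
r5 is caller-saved -> body value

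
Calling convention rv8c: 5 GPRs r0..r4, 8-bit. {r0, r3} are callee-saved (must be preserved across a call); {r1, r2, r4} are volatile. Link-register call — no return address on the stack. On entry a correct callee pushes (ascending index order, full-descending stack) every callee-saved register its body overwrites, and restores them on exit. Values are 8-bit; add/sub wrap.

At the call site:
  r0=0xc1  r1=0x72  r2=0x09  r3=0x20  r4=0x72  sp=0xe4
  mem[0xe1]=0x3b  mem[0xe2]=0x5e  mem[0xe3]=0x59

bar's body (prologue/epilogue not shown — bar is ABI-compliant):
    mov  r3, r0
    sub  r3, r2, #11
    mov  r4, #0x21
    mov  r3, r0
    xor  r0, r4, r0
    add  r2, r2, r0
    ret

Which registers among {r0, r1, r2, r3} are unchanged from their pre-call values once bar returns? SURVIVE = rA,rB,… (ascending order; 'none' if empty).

SURVIVE = r0,r1,r3

prologue: push r0 → mem[0xe3]=0xc1, sp=0xe3
prologue: push r3 → mem[0xe2]=0x20, sp=0xe2
body[0] mov  r3, r0 → r3=0xc1
body[1] sub  r3, r2, #11 → r3=0xfe
body[2] mov  r4, #0x21 → r4=0x21
body[3] mov  r3, r0 → r3=0xc1
body[4] xor  r0, r4, r0 → r0=0xe0
body[5] add  r2, r2, r0 → r2=0xe9
epilogue: pop r3=0x20, sp=0xe3
epilogue: pop r0=0xc1, sp=0xe4
r0: callee-saved, written=True
r1: caller-saved, written=False
r2: caller-saved, written=True
r3: callee-saved, written=True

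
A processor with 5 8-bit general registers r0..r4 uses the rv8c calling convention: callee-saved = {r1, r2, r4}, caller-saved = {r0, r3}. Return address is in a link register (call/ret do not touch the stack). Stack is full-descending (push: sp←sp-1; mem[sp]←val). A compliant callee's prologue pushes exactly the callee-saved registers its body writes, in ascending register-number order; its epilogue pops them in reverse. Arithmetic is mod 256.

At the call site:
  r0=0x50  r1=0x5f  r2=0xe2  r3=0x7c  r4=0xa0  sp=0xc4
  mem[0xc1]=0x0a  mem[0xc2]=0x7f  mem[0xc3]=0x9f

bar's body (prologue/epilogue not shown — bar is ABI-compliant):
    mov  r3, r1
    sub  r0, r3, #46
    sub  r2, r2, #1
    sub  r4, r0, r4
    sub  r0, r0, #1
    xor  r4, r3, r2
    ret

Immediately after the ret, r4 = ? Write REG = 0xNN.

prologue: push r2 -> mem[0xc3]=0xe2, sp=0xc3
prologue: push r4 -> mem[0xc2]=0xa0, sp=0xc2
body[0] mov  r3, r1 -> r3=0x5f
body[1] sub  r0, r3, #46 -> r0=0x31
body[2] sub  r2, r2, #1 -> r2=0xe1
body[3] sub  r4, r0, r4 -> r4=0x91
body[4] sub  r0, r0, #1 -> r0=0x30
body[5] xor  r4, r3, r2 -> r4=0xbe
epilogue: pop r4=0xa0, sp=0xc3
epilogue: pop r2=0xe2, sp=0xc4
r4 is callee-saved -> restored

REG = 0xa0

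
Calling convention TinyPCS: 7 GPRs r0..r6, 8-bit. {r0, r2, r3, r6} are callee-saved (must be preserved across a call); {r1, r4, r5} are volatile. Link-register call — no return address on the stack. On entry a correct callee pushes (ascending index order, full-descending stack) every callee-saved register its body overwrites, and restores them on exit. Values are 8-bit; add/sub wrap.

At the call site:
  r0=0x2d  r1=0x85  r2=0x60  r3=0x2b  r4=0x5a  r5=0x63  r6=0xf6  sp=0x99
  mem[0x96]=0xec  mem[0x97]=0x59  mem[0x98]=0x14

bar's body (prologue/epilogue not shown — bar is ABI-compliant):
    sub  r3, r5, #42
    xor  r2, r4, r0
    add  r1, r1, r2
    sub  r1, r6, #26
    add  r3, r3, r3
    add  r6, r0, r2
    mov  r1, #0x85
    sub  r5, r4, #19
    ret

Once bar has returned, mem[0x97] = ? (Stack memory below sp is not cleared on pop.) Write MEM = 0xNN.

prologue: push r2 -> mem[0x98]=0x60, sp=0x98
prologue: push r3 -> mem[0x97]=0x2b, sp=0x97
prologue: push r6 -> mem[0x96]=0xf6, sp=0x96
body[0] sub  r3, r5, #42 -> r3=0x39
body[1] xor  r2, r4, r0 -> r2=0x77
body[2] add  r1, r1, r2 -> r1=0xfc
body[3] sub  r1, r6, #26 -> r1=0xdc
body[4] add  r3, r3, r3 -> r3=0x72
body[5] add  r6, r0, r2 -> r6=0xa4
body[6] mov  r1, #0x85 -> r1=0x85
body[7] sub  r5, r4, #19 -> r5=0x47
epilogue: pop r6=0xf6, sp=0x97
epilogue: pop r3=0x2b, sp=0x98
epilogue: pop r2=0x60, sp=0x99
prologue pushed ['r2', 'r3', 'r6'] at ['0x98', '0x97', '0x96']

MEM = 0x2b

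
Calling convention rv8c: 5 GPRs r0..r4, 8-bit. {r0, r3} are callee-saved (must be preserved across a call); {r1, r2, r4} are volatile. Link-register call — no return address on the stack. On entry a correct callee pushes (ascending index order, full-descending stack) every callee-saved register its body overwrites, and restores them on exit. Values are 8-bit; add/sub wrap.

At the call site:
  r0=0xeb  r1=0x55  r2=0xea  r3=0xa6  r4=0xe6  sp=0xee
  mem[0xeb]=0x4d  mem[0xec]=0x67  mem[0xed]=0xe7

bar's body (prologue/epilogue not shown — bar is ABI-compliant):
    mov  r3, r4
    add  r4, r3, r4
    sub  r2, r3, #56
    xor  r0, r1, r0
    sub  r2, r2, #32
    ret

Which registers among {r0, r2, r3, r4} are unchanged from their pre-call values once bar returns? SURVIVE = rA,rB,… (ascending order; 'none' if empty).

prologue: push r0 -> mem[0xed]=0xeb, sp=0xed
prologue: push r3 -> mem[0xec]=0xa6, sp=0xec
body[0] mov  r3, r4 -> r3=0xe6
body[1] add  r4, r3, r4 -> r4=0xcc
body[2] sub  r2, r3, #56 -> r2=0xae
body[3] xor  r0, r1, r0 -> r0=0xbe
body[4] sub  r2, r2, #32 -> r2=0x8e
epilogue: pop r3=0xa6, sp=0xed
epilogue: pop r0=0xeb, sp=0xee
r0: callee-saved, written=True
r2: caller-saved, written=True
r3: callee-saved, written=True
r4: caller-saved, written=True

SURVIVE = r0,r3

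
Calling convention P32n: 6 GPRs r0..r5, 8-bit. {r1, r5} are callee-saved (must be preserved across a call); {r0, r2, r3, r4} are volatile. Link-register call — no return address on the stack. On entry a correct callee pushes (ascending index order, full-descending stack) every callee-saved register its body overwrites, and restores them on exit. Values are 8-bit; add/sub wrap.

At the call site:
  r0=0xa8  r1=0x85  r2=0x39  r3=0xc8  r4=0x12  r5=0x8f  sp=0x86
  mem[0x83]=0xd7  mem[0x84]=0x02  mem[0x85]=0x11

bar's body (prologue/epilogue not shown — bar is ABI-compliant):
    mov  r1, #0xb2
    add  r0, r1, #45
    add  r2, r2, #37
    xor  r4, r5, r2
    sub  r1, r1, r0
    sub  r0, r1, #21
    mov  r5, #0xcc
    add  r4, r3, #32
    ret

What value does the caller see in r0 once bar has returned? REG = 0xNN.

REG = 0xbe

prologue: push r1 → mem[0x85]=0x85, sp=0x85
prologue: push r5 → mem[0x84]=0x8f, sp=0x84
body[0] mov  r1, #0xb2 → r1=0xb2
body[1] add  r0, r1, #45 → r0=0xdf
body[2] add  r2, r2, #37 → r2=0x5e
body[3] xor  r4, r5, r2 → r4=0xd1
body[4] sub  r1, r1, r0 → r1=0xd3
body[5] sub  r0, r1, #21 → r0=0xbe
body[6] mov  r5, #0xcc → r5=0xcc
body[7] add  r4, r3, #32 → r4=0xe8
epilogue: pop r5=0x8f, sp=0x85
epilogue: pop r1=0x85, sp=0x86
r0 is caller-saved → body value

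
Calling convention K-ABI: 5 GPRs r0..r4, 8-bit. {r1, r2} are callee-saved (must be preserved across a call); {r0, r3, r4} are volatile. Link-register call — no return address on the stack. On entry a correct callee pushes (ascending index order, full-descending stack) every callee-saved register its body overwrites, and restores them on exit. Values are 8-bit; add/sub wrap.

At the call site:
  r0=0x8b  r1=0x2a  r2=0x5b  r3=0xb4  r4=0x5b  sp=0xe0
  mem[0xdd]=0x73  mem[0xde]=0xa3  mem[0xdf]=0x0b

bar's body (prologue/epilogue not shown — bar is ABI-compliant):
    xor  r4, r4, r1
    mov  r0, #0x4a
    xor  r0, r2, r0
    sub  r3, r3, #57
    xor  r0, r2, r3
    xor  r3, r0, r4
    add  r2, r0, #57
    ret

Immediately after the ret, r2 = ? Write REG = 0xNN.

REG = 0x5b

prologue: push r2 -> mem[0xdf]=0x5b, sp=0xdf
body[0] xor  r4, r4, r1 -> r4=0x71
body[1] mov  r0, #0x4a -> r0=0x4a
body[2] xor  r0, r2, r0 -> r0=0x11
body[3] sub  r3, r3, #57 -> r3=0x7b
body[4] xor  r0, r2, r3 -> r0=0x20
body[5] xor  r3, r0, r4 -> r3=0x51
body[6] add  r2, r0, #57 -> r2=0x59
epilogue: pop r2=0x5b, sp=0xe0
r2 is callee-saved -> restored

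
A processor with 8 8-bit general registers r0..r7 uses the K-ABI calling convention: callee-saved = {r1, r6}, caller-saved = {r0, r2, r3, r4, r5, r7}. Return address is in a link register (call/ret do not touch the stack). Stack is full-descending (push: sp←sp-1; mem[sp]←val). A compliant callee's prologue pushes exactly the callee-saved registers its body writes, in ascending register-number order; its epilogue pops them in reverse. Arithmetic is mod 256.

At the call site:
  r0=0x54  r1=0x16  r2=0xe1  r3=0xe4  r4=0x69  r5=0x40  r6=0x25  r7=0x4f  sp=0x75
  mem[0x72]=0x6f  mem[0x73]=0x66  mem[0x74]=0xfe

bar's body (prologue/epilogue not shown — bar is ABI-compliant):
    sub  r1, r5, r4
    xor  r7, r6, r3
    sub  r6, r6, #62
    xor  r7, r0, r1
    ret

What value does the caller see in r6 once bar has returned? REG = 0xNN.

prologue: push r1 -> mem[0x74]=0x16, sp=0x74
prologue: push r6 -> mem[0x73]=0x25, sp=0x73
body[0] sub  r1, r5, r4 -> r1=0xd7
body[1] xor  r7, r6, r3 -> r7=0xc1
body[2] sub  r6, r6, #62 -> r6=0xe7
body[3] xor  r7, r0, r1 -> r7=0x83
epilogue: pop r6=0x25, sp=0x74
epilogue: pop r1=0x16, sp=0x75
r6 is callee-saved -> restored

REG = 0x25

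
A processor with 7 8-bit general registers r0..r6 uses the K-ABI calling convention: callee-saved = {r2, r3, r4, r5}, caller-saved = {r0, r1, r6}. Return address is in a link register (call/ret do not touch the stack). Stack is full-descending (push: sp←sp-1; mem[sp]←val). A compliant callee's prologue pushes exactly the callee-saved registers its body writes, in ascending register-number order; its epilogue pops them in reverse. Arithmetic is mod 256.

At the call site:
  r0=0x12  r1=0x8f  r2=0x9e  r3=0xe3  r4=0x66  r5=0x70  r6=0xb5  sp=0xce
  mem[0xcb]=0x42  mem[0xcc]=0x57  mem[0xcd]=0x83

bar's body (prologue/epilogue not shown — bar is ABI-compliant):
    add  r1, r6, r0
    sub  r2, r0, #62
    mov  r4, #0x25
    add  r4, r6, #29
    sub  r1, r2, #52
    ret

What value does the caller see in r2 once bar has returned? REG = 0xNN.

prologue: push r2 -> mem[0xcd]=0x9e, sp=0xcd
prologue: push r4 -> mem[0xcc]=0x66, sp=0xcc
body[0] add  r1, r6, r0 -> r1=0xc7
body[1] sub  r2, r0, #62 -> r2=0xd4
body[2] mov  r4, #0x25 -> r4=0x25
body[3] add  r4, r6, #29 -> r4=0xd2
body[4] sub  r1, r2, #52 -> r1=0xa0
epilogue: pop r4=0x66, sp=0xcd
epilogue: pop r2=0x9e, sp=0xce
r2 is callee-saved -> restored

REG = 0x9e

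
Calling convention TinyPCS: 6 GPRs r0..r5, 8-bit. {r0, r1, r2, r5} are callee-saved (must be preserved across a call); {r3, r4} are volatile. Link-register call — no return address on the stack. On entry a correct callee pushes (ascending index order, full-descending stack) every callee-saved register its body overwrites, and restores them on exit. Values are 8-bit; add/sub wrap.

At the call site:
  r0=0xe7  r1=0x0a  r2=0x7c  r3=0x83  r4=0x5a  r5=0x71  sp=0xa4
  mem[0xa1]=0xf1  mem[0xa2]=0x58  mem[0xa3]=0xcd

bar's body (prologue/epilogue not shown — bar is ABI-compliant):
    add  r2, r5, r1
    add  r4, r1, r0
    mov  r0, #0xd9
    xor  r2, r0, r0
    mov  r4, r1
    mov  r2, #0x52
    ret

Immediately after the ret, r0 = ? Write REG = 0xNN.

REG = 0xe7

prologue: push r0 → mem[0xa3]=0xe7, sp=0xa3
prologue: push r2 → mem[0xa2]=0x7c, sp=0xa2
body[0] add  r2, r5, r1 → r2=0x7b
body[1] add  r4, r1, r0 → r4=0xf1
body[2] mov  r0, #0xd9 → r0=0xd9
body[3] xor  r2, r0, r0 → r2=0x00
body[4] mov  r4, r1 → r4=0x0a
body[5] mov  r2, #0x52 → r2=0x52
epilogue: pop r2=0x7c, sp=0xa3
epilogue: pop r0=0xe7, sp=0xa4
r0 is callee-saved → restored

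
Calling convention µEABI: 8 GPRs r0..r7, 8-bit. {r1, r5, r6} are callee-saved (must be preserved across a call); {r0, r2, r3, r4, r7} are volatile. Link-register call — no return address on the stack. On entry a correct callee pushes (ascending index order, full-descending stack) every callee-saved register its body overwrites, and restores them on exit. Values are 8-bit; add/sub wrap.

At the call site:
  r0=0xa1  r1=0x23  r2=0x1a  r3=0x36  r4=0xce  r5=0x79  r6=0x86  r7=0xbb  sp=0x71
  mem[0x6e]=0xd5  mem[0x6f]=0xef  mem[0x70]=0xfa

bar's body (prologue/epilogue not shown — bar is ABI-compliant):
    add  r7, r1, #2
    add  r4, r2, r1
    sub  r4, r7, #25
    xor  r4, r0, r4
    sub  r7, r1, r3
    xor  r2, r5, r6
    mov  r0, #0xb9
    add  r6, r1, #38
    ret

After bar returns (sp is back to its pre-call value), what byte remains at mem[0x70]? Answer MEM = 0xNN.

MEM = 0x86

prologue: push r6 -> mem[0x70]=0x86, sp=0x70
body[0] add  r7, r1, #2 -> r7=0x25
body[1] add  r4, r2, r1 -> r4=0x3d
body[2] sub  r4, r7, #25 -> r4=0x0c
body[3] xor  r4, r0, r4 -> r4=0xad
body[4] sub  r7, r1, r3 -> r7=0xed
body[5] xor  r2, r5, r6 -> r2=0xff
body[6] mov  r0, #0xb9 -> r0=0xb9
body[7] add  r6, r1, #38 -> r6=0x49
epilogue: pop r6=0x86, sp=0x71
prologue pushed ['r6'] at ['0x70']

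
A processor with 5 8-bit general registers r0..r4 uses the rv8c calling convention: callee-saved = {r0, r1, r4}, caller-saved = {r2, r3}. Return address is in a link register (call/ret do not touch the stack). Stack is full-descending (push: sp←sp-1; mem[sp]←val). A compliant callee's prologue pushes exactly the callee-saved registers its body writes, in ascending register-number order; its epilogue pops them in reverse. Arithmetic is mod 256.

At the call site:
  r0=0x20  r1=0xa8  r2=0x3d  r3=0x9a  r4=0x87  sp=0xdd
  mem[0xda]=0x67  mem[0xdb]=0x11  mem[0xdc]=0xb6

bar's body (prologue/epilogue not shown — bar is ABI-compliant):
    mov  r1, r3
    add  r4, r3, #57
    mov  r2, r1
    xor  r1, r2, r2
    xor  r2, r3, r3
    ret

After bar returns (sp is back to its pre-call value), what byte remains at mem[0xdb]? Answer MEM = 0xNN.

MEM = 0x87

prologue: push r1 → mem[0xdc]=0xa8, sp=0xdc
prologue: push r4 → mem[0xdb]=0x87, sp=0xdb
body[0] mov  r1, r3 → r1=0x9a
body[1] add  r4, r3, #57 → r4=0xd3
body[2] mov  r2, r1 → r2=0x9a
body[3] xor  r1, r2, r2 → r1=0x00
body[4] xor  r2, r3, r3 → r2=0x00
epilogue: pop r4=0x87, sp=0xdc
epilogue: pop r1=0xa8, sp=0xdd
prologue pushed ['r1', 'r4'] at ['0xdc', '0xdb']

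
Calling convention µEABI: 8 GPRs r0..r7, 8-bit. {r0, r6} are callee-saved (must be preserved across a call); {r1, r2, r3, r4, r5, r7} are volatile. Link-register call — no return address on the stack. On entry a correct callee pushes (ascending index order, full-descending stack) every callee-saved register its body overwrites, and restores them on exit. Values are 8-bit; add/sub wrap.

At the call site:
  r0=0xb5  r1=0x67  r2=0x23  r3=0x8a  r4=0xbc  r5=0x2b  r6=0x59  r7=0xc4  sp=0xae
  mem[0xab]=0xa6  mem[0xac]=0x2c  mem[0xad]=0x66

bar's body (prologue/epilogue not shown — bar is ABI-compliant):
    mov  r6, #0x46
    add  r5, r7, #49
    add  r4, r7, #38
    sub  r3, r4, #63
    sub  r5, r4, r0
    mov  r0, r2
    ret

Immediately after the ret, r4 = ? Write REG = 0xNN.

prologue: push r0 → mem[0xad]=0xb5, sp=0xad
prologue: push r6 → mem[0xac]=0x59, sp=0xac
body[0] mov  r6, #0x46 → r6=0x46
body[1] add  r5, r7, #49 → r5=0xf5
body[2] add  r4, r7, #38 → r4=0xea
body[3] sub  r3, r4, #63 → r3=0xab
body[4] sub  r5, r4, r0 → r5=0x35
body[5] mov  r0, r2 → r0=0x23
epilogue: pop r6=0x59, sp=0xad
epilogue: pop r0=0xb5, sp=0xae
r4 is caller-saved → body value

REG = 0xea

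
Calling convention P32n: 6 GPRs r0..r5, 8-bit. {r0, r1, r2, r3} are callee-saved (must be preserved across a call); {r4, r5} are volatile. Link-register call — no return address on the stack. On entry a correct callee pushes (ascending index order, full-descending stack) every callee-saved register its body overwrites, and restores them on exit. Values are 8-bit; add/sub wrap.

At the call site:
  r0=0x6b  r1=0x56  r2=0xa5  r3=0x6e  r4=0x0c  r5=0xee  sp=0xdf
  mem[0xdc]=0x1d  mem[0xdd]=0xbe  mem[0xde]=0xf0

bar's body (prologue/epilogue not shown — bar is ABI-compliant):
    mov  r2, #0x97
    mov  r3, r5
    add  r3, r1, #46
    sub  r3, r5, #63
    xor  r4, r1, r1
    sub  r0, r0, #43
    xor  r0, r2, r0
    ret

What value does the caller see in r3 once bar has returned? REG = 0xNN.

prologue: push r0 → mem[0xde]=0x6b, sp=0xde
prologue: push r2 → mem[0xdd]=0xa5, sp=0xdd
prologue: push r3 → mem[0xdc]=0x6e, sp=0xdc
body[0] mov  r2, #0x97 → r2=0x97
body[1] mov  r3, r5 → r3=0xee
body[2] add  r3, r1, #46 → r3=0x84
body[3] sub  r3, r5, #63 → r3=0xaf
body[4] xor  r4, r1, r1 → r4=0x00
body[5] sub  r0, r0, #43 → r0=0x40
body[6] xor  r0, r2, r0 → r0=0xd7
epilogue: pop r3=0x6e, sp=0xdd
epilogue: pop r2=0xa5, sp=0xde
epilogue: pop r0=0x6b, sp=0xdf
r3 is callee-saved → restored

REG = 0x6e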